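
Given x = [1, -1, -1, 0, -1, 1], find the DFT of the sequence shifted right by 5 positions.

Time shift by 5: X_shifted[k] = ω_6^(5k) · X[k]
Shifted x = [-1, -1, 0, -1, 1, 1]

DFT(x[n-5]) = [-1, -0.5000+2.5981i, -2.5000+0.8660i, 1, -2.5000-0.8660i, -0.5000-2.5981i]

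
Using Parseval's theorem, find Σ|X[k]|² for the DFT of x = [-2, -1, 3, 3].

Parseval: Σ|x[n]|² = (1/N)Σ|X[k]|², so Σ|X[k]|² = N·Σ|x[n]|² = 4·23.0000

Σ|X[k]|² = N·Σ|x[n]|² = 4·23.0000 = 92.0000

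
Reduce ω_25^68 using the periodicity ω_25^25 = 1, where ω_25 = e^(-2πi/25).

Since ω_25^25 = 1, powers reduce modulo 25.
68 mod 25 = 18
So ω_25^68 = ω_25^18 = e^(-2πi·18/25)

ω_25^68 = ω_25^18 = -0.1874+0.9823i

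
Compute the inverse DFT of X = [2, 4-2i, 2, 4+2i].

x[n] = (1/4) Σ(k=0 to 3) X[k] · e^(2πikn/4)

Computing each x[n]:
x[0] = 3
x[1] = 1
x[2] = -1
x[3] = -1

x = [3, 1, -1, -1]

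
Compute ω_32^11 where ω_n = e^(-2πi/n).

ω_32^11 = e^(-2πi·11/32)
= cos(-2π·11/32) + i·sin(-2π·11/32)
= cos(-22π/32) + i·sin(-22π/32)

ω_32^11 = cos(-22π/32) + i·sin(-22π/32) = -0.5556-0.8315i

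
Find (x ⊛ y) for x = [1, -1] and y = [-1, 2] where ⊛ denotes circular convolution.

(x ⊛ y)[n] = Σ(m=0 to 1) x[m] · y[(n-m) mod 2]

Computing each output sample:
(x ⊛ y)[0] = -3
(x ⊛ y)[1] = 3

x ⊛ y = [-3, 3]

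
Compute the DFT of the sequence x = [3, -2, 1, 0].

X[k] = Σ(n=0 to 3) x[n] · ω_4^(nk)
where ω_4 = e^(-2πi/4)

Computing each X[k]:
X[0] = 2
X[1] = 2+2i
X[2] = 6
X[3] = 2-2i

X = [2, 2+2i, 6, 2-2i]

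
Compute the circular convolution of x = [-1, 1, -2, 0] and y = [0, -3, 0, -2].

(x ⊛ y)[n] = Σ(m=0 to 3) x[m] · y[(n-m) mod 4]

Computing each output sample:
(x ⊛ y)[0] = -2
(x ⊛ y)[1] = 7
(x ⊛ y)[2] = -3
(x ⊛ y)[3] = 8

x ⊛ y = [-2, 7, -3, 8]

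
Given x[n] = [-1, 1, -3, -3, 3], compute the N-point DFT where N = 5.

X[k] = Σ(n=0 to 4) x[n] · ω_5^(nk)
where ω_5 = e^(-2πi/5)

Computing each X[k]:
X[0] = -3
X[1] = 5.0902+1.9021i
X[2] = -6.0902+1.1756i
X[3] = -6.0902-1.1756i
X[4] = 5.0902-1.9021i

X = [-3, 5.0902+1.9021i, -6.0902+1.1756i, -6.0902-1.1756i, 5.0902-1.9021i]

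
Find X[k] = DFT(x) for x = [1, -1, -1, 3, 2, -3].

X[k] = Σ(n=0 to 5) x[n] · ω_6^(nk)
where ω_6 = e^(-2πi/6)

Computing each X[k]:
X[0] = 1
X[1] = -4.5000+0.8660i
X[2] = 5.5000-4.3301i
X[3] = 3
X[4] = 5.5000+4.3301i
X[5] = -4.5000-0.8660i

X = [1, -4.5000+0.8660i, 5.5000-4.3301i, 3, 5.5000+4.3301i, -4.5000-0.8660i]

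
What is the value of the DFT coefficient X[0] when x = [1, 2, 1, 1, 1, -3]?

X[0] = Σ(n=0 to 5) x[n] · ω_6^0 = Σ x[n]
= (1) + (2) + (1) + (1) + (1) + (-3)

X[0] = 3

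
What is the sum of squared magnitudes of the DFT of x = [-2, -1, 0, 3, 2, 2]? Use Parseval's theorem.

Parseval: Σ|x[n]|² = (1/N)Σ|X[k]|², so Σ|X[k]|² = N·Σ|x[n]|² = 6·22.0000

Σ|X[k]|² = N·Σ|x[n]|² = 6·22.0000 = 132.0000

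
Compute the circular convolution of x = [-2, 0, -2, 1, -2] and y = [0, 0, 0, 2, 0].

(x ⊛ y)[n] = Σ(m=0 to 4) x[m] · y[(n-m) mod 5]

Computing each output sample:
(x ⊛ y)[0] = -4
(x ⊛ y)[1] = 2
(x ⊛ y)[2] = -4
(x ⊛ y)[3] = -4
(x ⊛ y)[4] = 0

x ⊛ y = [-4, 2, -4, -4, 0]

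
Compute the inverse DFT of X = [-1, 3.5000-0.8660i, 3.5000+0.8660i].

x[n] = (1/3) Σ(k=0 to 2) X[k] · e^(2πikn/3)

Computing each x[n]:
x[0] = 2
x[1] = -1
x[2] = -2

x = [2, -1, -2]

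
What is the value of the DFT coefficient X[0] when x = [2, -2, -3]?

X[0] = Σ(n=0 to 2) x[n] · ω_3^0 = Σ x[n]
= (2) + (-2) + (-3)

X[0] = -3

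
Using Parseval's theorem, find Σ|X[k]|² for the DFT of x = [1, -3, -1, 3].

Parseval: Σ|x[n]|² = (1/N)Σ|X[k]|², so Σ|X[k]|² = N·Σ|x[n]|² = 4·20.0000

Σ|X[k]|² = N·Σ|x[n]|² = 4·20.0000 = 80.0000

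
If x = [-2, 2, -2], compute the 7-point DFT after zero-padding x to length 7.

Original 3-point DFT: [-2, -2.0000-3.4641i, -2.0000+3.4641i]
Zero-padded 7-point DFT provides frequency interpolation.

DFT_7([x, 0, ...]) = [-2, -0.3080+0.3862i, -0.6431-2.8176i, -5.0489-2.4314i, -5.0489+2.4314i, -0.6431+2.8176i, -0.3080-0.3862i]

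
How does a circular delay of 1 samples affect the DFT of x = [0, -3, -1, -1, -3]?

Time shift by 1: X_shifted[k] = ω_5^(1k) · X[k]
Shifted x = [-3, 0, -3, -1, -1]

DFT(x[n-1]) = [-8, -0.0729+0.2245i, -3.4271-2.4899i, -3.4271+2.4899i, -0.0729-0.2245i]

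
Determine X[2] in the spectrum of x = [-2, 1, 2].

X[2] = Σ(n=0 to 2) x[n] · ω_3^(2n) where ω_3 = e^(-2πi/3)
= (-2)·ω_3^0 + (1)·ω_3^2 + (2)·ω_3^4

X[2] = -3.5000-0.8660i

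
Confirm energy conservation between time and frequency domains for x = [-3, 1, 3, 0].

Time domain:
Σ|x[n]|² = |-3|² + |1|² + |3|² + |0|² = 19.0000

Frequency domain:
(1/4)Σ|X[k]|² = (1/4)(|1|² + |-6-1i|² + |-1|² + |-6+1i|²) = (1/4)·76.0000 = 19.0000

Both sides agree, confirming Parseval's theorem.

Σ|x[n]|² = (1/N)Σ|X[k]|² = 19.0000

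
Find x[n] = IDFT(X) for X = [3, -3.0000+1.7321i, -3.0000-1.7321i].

x[n] = (1/3) Σ(k=0 to 2) X[k] · e^(2πikn/3)

Computing each x[n]:
x[0] = -1
x[1] = 1
x[2] = 3

x = [-1, 1, 3]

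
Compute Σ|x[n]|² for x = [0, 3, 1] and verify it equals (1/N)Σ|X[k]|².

Time domain:
Σ|x[n]|² = |0|² + |3|² + |1|² = 10.0000

Frequency domain:
(1/3)Σ|X[k]|² = (1/3)(|4|² + |-2.0000-1.7321i|² + |-2.0000+1.7321i|²) = (1/3)·30.0000 = 10.0000

Both sides agree, confirming Parseval's theorem.

Σ|x[n]|² = (1/N)Σ|X[k]|² = 10.0000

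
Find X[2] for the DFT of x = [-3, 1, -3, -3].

X[2] = Σ(n=0 to 3) x[n] · ω_4^(2n) where ω_4 = e^(-2πi/4)
= (-3)·ω_4^0 + (1)·ω_4^2 + (-3)·ω_4^4 + (-3)·ω_4^6

X[2] = -4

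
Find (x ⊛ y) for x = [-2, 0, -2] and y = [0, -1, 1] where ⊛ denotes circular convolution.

(x ⊛ y)[n] = Σ(m=0 to 2) x[m] · y[(n-m) mod 3]

Computing each output sample:
(x ⊛ y)[0] = 2
(x ⊛ y)[1] = 0
(x ⊛ y)[2] = -2

x ⊛ y = [2, 0, -2]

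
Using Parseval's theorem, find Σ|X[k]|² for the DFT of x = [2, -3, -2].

Parseval: Σ|x[n]|² = (1/N)Σ|X[k]|², so Σ|X[k]|² = N·Σ|x[n]|² = 3·17.0000

Σ|X[k]|² = N·Σ|x[n]|² = 3·17.0000 = 51.0000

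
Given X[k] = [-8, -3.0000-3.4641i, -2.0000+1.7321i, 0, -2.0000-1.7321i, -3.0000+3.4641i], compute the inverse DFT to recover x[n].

x[n] = (1/6) Σ(k=0 to 5) X[k] · e^(2πikn/6)

Computing each x[n]:
x[0] = -3
x[1] = -1
x[2] = 1
x[3] = -1
x[4] = -2
x[5] = -2

x = [-3, -1, 1, -1, -2, -2]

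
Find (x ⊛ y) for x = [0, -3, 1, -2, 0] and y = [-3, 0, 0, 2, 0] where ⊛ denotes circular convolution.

(x ⊛ y)[n] = Σ(m=0 to 4) x[m] · y[(n-m) mod 5]

Computing each output sample:
(x ⊛ y)[0] = 2
(x ⊛ y)[1] = 5
(x ⊛ y)[2] = -3
(x ⊛ y)[3] = 6
(x ⊛ y)[4] = -6

x ⊛ y = [2, 5, -3, 6, -6]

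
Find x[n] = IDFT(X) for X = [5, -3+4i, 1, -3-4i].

x[n] = (1/4) Σ(k=0 to 3) X[k] · e^(2πikn/4)

Computing each x[n]:
x[0] = 0
x[1] = -1
x[2] = 3
x[3] = 3

x = [0, -1, 3, 3]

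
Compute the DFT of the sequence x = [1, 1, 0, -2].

X[k] = Σ(n=0 to 3) x[n] · ω_4^(nk)
where ω_4 = e^(-2πi/4)

Computing each X[k]:
X[0] = 0
X[1] = 1-3i
X[2] = 2
X[3] = 1+3i

X = [0, 1-3i, 2, 1+3i]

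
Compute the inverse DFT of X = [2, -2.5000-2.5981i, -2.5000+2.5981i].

x[n] = (1/3) Σ(k=0 to 2) X[k] · e^(2πikn/3)

Computing each x[n]:
x[0] = -1
x[1] = 3
x[2] = 0

x = [-1, 3, 0]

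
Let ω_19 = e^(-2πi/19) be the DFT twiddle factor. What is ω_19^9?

ω_19^9 = e^(-2πi·9/19)
= cos(-2π·9/19) + i·sin(-2π·9/19)
= cos(-18π/19) + i·sin(-18π/19)

ω_19^9 = cos(-18π/19) + i·sin(-18π/19) = -0.9864-0.1646i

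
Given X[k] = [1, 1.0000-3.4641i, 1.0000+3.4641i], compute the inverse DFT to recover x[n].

x[n] = (1/3) Σ(k=0 to 2) X[k] · e^(2πikn/3)

Computing each x[n]:
x[0] = 1
x[1] = 2
x[2] = -2

x = [1, 2, -2]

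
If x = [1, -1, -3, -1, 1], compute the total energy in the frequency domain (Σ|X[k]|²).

Parseval: Σ|x[n]|² = (1/N)Σ|X[k]|², so Σ|X[k]|² = N·Σ|x[n]|² = 5·13.0000

Σ|X[k]|² = N·Σ|x[n]|² = 5·13.0000 = 65.0000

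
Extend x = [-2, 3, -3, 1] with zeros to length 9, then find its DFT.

Original 4-point DFT: [-1, 1-2i, -9, 1+2i]
Zero-padded 9-point DFT provides frequency interpolation.

DFT_9([x, 0, ...]) = [-1, -0.7228+0.1600i, 0.8400-1.0623i, -1.0000-5.1962i, -7.6172-3.8204i, -7.6172+3.8204i, -1.0000+5.1962i, 0.8400+1.0623i, -0.7228-0.1600i]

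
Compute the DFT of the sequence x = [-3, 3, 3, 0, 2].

X[k] = Σ(n=0 to 4) x[n] · ω_5^(nk)
where ω_5 = e^(-2πi/5)

Computing each X[k]:
X[0] = 5
X[1] = -3.8820-2.7144i
X[2] = -6.1180+2.2654i
X[3] = -6.1180-2.2654i
X[4] = -3.8820+2.7144i

X = [5, -3.8820-2.7144i, -6.1180+2.2654i, -6.1180-2.2654i, -3.8820+2.7144i]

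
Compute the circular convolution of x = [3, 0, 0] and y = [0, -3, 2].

(x ⊛ y)[n] = Σ(m=0 to 2) x[m] · y[(n-m) mod 3]

Computing each output sample:
(x ⊛ y)[0] = 0
(x ⊛ y)[1] = -9
(x ⊛ y)[2] = 6

x ⊛ y = [0, -9, 6]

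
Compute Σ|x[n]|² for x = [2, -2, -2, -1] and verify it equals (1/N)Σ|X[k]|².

Time domain:
Σ|x[n]|² = |2|² + |-2|² + |-2|² + |-1|² = 13.0000

Frequency domain:
(1/4)Σ|X[k]|² = (1/4)(|-3|² + |4+1i|² + |3|² + |4-1i|²) = (1/4)·52.0000 = 13.0000

Both sides agree, confirming Parseval's theorem.

Σ|x[n]|² = (1/N)Σ|X[k]|² = 13.0000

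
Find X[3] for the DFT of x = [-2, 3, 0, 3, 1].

X[3] = Σ(n=0 to 4) x[n] · ω_5^(3n) where ω_5 = e^(-2πi/5)
= (-2)·ω_5^0 + (3)·ω_5^3 + (0)·ω_5^6 + (3)·ω_5^9 + (1)·ω_5^12

X[3] = -4.3090+4.0287i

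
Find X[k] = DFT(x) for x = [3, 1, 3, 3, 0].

X[k] = Σ(n=0 to 4) x[n] · ω_5^(nk)
where ω_5 = e^(-2πi/5)

Computing each X[k]:
X[0] = 10
X[1] = -1.5451-0.9511i
X[2] = 4.0451-0.5878i
X[3] = 4.0451+0.5878i
X[4] = -1.5451+0.9511i

X = [10, -1.5451-0.9511i, 4.0451-0.5878i, 4.0451+0.5878i, -1.5451+0.9511i]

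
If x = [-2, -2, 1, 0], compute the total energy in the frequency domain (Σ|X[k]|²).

Parseval: Σ|x[n]|² = (1/N)Σ|X[k]|², so Σ|X[k]|² = N·Σ|x[n]|² = 4·9.0000

Σ|X[k]|² = N·Σ|x[n]|² = 4·9.0000 = 36.0000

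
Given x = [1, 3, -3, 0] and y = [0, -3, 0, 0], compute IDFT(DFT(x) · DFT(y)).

(x ⊛ y)[n] = Σ(m=0 to 3) x[m] · y[(n-m) mod 4]

Computing each output sample:
(x ⊛ y)[0] = 0
(x ⊛ y)[1] = -3
(x ⊛ y)[2] = -9
(x ⊛ y)[3] = 9

x ⊛ y = [0, -3, -9, 9]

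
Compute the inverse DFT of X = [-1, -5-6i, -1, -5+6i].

x[n] = (1/4) Σ(k=0 to 3) X[k] · e^(2πikn/4)

Computing each x[n]:
x[0] = -3
x[1] = 3
x[2] = 2
x[3] = -3

x = [-3, 3, 2, -3]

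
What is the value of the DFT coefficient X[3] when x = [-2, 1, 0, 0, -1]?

X[3] = Σ(n=0 to 4) x[n] · ω_5^(3n) where ω_5 = e^(-2πi/5)
= (-2)·ω_5^0 + (1)·ω_5^3 + (0)·ω_5^6 + (0)·ω_5^9 + (-1)·ω_5^12

X[3] = -2.0000+1.1756i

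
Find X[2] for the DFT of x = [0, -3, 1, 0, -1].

X[2] = Σ(n=0 to 4) x[n] · ω_5^(2n) where ω_5 = e^(-2πi/5)
= (0)·ω_5^0 + (-3)·ω_5^2 + (1)·ω_5^4 + (0)·ω_5^6 + (-1)·ω_5^8

X[2] = 3.5451+2.1266i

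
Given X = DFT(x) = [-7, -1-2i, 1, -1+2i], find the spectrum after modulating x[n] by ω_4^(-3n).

Modulation property: DFT(ω_4^(-3n)·x[n]) = X[(k-3) mod 4], so circularly shift X by 3 positions.

X[k-3] = [-1-2i, 1, -1+2i, -7]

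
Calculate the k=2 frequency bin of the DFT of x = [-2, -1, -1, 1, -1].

X[2] = Σ(n=0 to 4) x[n] · ω_5^(2n) where ω_5 = e^(-2πi/5)
= (-2)·ω_5^0 + (-1)·ω_5^2 + (-1)·ω_5^4 + (1)·ω_5^6 + (-1)·ω_5^8

X[2] = -0.3820-1.9021i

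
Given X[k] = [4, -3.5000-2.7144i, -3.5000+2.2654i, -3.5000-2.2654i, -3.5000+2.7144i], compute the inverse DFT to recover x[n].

x[n] = (1/5) Σ(k=0 to 4) X[k] · e^(2πikn/5)

Computing each x[n]:
x[0] = -2
x[1] = 2
x[2] = 3
x[3] = 0
x[4] = 1

x = [-2, 2, 3, 0, 1]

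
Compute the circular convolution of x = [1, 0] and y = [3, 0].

(x ⊛ y)[n] = Σ(m=0 to 1) x[m] · y[(n-m) mod 2]

Computing each output sample:
(x ⊛ y)[0] = 3
(x ⊛ y)[1] = 0

x ⊛ y = [3, 0]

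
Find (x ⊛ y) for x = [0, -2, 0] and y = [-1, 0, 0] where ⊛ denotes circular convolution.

(x ⊛ y)[n] = Σ(m=0 to 2) x[m] · y[(n-m) mod 3]

Computing each output sample:
(x ⊛ y)[0] = 0
(x ⊛ y)[1] = 2
(x ⊛ y)[2] = 0

x ⊛ y = [0, 2, 0]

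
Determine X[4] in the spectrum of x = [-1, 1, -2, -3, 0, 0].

X[4] = Σ(n=0 to 5) x[n] · ω_6^(4n) where ω_6 = e^(-2πi/6)
= (-1)·ω_6^0 + (1)·ω_6^4 + (-2)·ω_6^8 + (-3)·ω_6^12 + (0)·ω_6^16 + (0)·ω_6^20

X[4] = -3.5000+2.5981i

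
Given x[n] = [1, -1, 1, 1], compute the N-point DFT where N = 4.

X[k] = Σ(n=0 to 3) x[n] · ω_4^(nk)
where ω_4 = e^(-2πi/4)

Computing each X[k]:
X[0] = 2
X[1] = 2i
X[2] = 2
X[3] = -2i

X = [2, 2i, 2, -2i]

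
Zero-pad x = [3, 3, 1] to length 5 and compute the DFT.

Original 3-point DFT: [7, 1.0000-1.7321i, 1.0000+1.7321i]
Zero-padded 5-point DFT provides frequency interpolation.

DFT_5([x, 0, ...]) = [7, 3.1180-3.4410i, 0.8820-0.8123i, 0.8820+0.8123i, 3.1180+3.4410i]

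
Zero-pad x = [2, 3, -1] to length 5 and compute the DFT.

Original 3-point DFT: [4, 1.0000-3.4641i, 1.0000+3.4641i]
Zero-padded 5-point DFT provides frequency interpolation.

DFT_5([x, 0, ...]) = [4, 3.7361-2.2654i, -0.7361-2.7144i, -0.7361+2.7144i, 3.7361+2.2654i]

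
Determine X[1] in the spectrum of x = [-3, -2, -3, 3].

X[1] = Σ(n=0 to 3) x[n] · ω_4^(1n) where ω_4 = e^(-2πi/4)
= (-3)·ω_4^0 + (-2)·ω_4^1 + (-3)·ω_4^2 + (3)·ω_4^3

X[1] = 5i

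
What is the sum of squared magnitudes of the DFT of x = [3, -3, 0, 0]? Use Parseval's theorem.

Parseval: Σ|x[n]|² = (1/N)Σ|X[k]|², so Σ|X[k]|² = N·Σ|x[n]|² = 4·18.0000

Σ|X[k]|² = N·Σ|x[n]|² = 4·18.0000 = 72.0000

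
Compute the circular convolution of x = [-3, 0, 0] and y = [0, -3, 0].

(x ⊛ y)[n] = Σ(m=0 to 2) x[m] · y[(n-m) mod 3]

Computing each output sample:
(x ⊛ y)[0] = 0
(x ⊛ y)[1] = 9
(x ⊛ y)[2] = 0

x ⊛ y = [0, 9, 0]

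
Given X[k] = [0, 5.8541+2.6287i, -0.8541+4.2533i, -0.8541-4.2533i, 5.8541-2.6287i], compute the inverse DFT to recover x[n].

x[n] = (1/5) Σ(k=0 to 4) X[k] · e^(2πikn/5)

Computing each x[n]:
x[0] = 2
x[1] = -1
x[2] = -1
x[3] = -3
x[4] = 3

x = [2, -1, -1, -3, 3]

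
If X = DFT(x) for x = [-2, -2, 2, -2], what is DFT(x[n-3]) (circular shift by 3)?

Time shift by 3: X_shifted[k] = ω_4^(3k) · X[k]
Shifted x = [-2, 2, -2, -2]

DFT(x[n-3]) = [-4, -4i, -4, 4i]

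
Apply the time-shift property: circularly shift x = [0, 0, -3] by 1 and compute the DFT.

Time shift by 1: X_shifted[k] = ω_3^(1k) · X[k]
Shifted x = [-3, 0, 0]

DFT(x[n-1]) = [-3, -3, -3]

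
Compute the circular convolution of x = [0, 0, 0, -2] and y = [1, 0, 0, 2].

(x ⊛ y)[n] = Σ(m=0 to 3) x[m] · y[(n-m) mod 4]

Computing each output sample:
(x ⊛ y)[0] = 0
(x ⊛ y)[1] = 0
(x ⊛ y)[2] = -4
(x ⊛ y)[3] = -2

x ⊛ y = [0, 0, -4, -2]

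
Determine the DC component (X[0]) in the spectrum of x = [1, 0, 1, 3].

X[0] = Σ(n=0 to 3) x[n] · ω_4^0 = Σ x[n]
= (1) + (0) + (1) + (3)

X[0] = 5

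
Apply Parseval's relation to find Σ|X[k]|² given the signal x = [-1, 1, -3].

Parseval: Σ|x[n]|² = (1/N)Σ|X[k]|², so Σ|X[k]|² = N·Σ|x[n]|² = 3·11.0000

Σ|X[k]|² = N·Σ|x[n]|² = 3·11.0000 = 33.0000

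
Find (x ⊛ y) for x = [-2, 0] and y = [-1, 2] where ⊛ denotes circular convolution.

(x ⊛ y)[n] = Σ(m=0 to 1) x[m] · y[(n-m) mod 2]

Computing each output sample:
(x ⊛ y)[0] = 2
(x ⊛ y)[1] = -4

x ⊛ y = [2, -4]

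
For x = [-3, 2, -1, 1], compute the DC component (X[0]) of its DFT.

X[0] = Σ(n=0 to 3) x[n] · ω_4^0 = Σ x[n]
= (-3) + (2) + (-1) + (1)

X[0] = -1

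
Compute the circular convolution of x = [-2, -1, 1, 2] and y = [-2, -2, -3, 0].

(x ⊛ y)[n] = Σ(m=0 to 3) x[m] · y[(n-m) mod 4]

Computing each output sample:
(x ⊛ y)[0] = -3
(x ⊛ y)[1] = 0
(x ⊛ y)[2] = 6
(x ⊛ y)[3] = -3

x ⊛ y = [-3, 0, 6, -3]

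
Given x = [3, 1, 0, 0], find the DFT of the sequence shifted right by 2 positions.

Time shift by 2: X_shifted[k] = ω_4^(2k) · X[k]
Shifted x = [0, 0, 3, 1]

DFT(x[n-2]) = [4, -3+1i, 2, -3-1i]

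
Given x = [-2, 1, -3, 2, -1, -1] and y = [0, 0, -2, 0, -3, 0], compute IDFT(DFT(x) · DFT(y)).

(x ⊛ y)[n] = Σ(m=0 to 5) x[m] · y[(n-m) mod 6]

Computing each output sample:
(x ⊛ y)[0] = 11
(x ⊛ y)[1] = -4
(x ⊛ y)[2] = 7
(x ⊛ y)[3] = 1
(x ⊛ y)[4] = 12
(x ⊛ y)[5] = -7

x ⊛ y = [11, -4, 7, 1, 12, -7]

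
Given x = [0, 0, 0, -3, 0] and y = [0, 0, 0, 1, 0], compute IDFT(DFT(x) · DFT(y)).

(x ⊛ y)[n] = Σ(m=0 to 4) x[m] · y[(n-m) mod 5]

Computing each output sample:
(x ⊛ y)[0] = 0
(x ⊛ y)[1] = -3
(x ⊛ y)[2] = 0
(x ⊛ y)[3] = 0
(x ⊛ y)[4] = 0

x ⊛ y = [0, -3, 0, 0, 0]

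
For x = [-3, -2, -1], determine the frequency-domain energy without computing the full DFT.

Parseval: Σ|x[n]|² = (1/N)Σ|X[k]|², so Σ|X[k]|² = N·Σ|x[n]|² = 3·14.0000

Σ|X[k]|² = N·Σ|x[n]|² = 3·14.0000 = 42.0000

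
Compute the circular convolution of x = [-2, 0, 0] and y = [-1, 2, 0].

(x ⊛ y)[n] = Σ(m=0 to 2) x[m] · y[(n-m) mod 3]

Computing each output sample:
(x ⊛ y)[0] = 2
(x ⊛ y)[1] = -4
(x ⊛ y)[2] = 0

x ⊛ y = [2, -4, 0]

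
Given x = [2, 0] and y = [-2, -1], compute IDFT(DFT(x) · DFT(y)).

(x ⊛ y)[n] = Σ(m=0 to 1) x[m] · y[(n-m) mod 2]

Computing each output sample:
(x ⊛ y)[0] = -4
(x ⊛ y)[1] = -2

x ⊛ y = [-4, -2]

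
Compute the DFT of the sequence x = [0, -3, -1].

X[k] = Σ(n=0 to 2) x[n] · ω_3^(nk)
where ω_3 = e^(-2πi/3)

Computing each X[k]:
X[0] = -4
X[1] = 2.0000+1.7321i
X[2] = 2.0000-1.7321i

X = [-4, 2.0000+1.7321i, 2.0000-1.7321i]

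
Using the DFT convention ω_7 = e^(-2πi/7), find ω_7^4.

ω_7^4 = e^(-2πi·4/7)
= cos(-2π·4/7) + i·sin(-2π·4/7)
= cos(-8π/7) + i·sin(-8π/7)

ω_7^4 = cos(-8π/7) + i·sin(-8π/7) = -0.9010+0.4339i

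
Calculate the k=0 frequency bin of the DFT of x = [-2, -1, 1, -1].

X[0] = Σ(n=0 to 3) x[n] · ω_4^0 = Σ x[n]
= (-2) + (-1) + (1) + (-1)

X[0] = -3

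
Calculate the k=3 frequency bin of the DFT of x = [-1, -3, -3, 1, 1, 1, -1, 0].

X[3] = Σ(n=0 to 7) x[n] · ω_8^(3n) where ω_8 = e^(-2πi/8)
= (-1)·ω_8^0 + (-3)·ω_8^3 + (-3)·ω_8^6 + (1)·ω_8^9 + (1)·ω_8^12 + (1)·ω_8^15 + (-1)·ω_8^18 + (0)·ω_8^21

X[3] = 1.5355+0.1213i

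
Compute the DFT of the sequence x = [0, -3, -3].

X[k] = Σ(n=0 to 2) x[n] · ω_3^(nk)
where ω_3 = e^(-2πi/3)

Computing each X[k]:
X[0] = -6
X[1] = 3
X[2] = 3

X = [-6, 3, 3]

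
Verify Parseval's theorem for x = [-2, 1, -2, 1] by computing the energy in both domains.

Time domain:
Σ|x[n]|² = |-2|² + |1|² + |-2|² + |1|² = 10.0000

Frequency domain:
(1/4)Σ|X[k]|² = (1/4)(|-2|² + |0|² + |-6|² + |0|²) = (1/4)·40.0000 = 10.0000

Both sides agree, confirming Parseval's theorem.

Σ|x[n]|² = (1/N)Σ|X[k]|² = 10.0000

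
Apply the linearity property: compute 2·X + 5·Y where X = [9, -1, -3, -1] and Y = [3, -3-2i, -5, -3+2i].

By linearity: DFT(2x + 5y) = 2·DFT(x) + 5·DFT(y)
= 2·[9, -1, -3, -1] + 5·[3, -3-2i, -5, -3+2i]

Computing element-wise:
Z[0] = 2·(9) + 5·(3) = 33
Z[1] = 2·(-1) + 5·(-3-2i) = -17-10i
Z[2] = 2·(-3) + 5·(-5) = -31
Z[3] = 2·(-1) + 5·(-3+2i) = -17+10i

DFT(2x + 5y) = 2·X + 5·Y = [33, -17-10i, -31, -17+10i]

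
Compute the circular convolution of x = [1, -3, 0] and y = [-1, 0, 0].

(x ⊛ y)[n] = Σ(m=0 to 2) x[m] · y[(n-m) mod 3]

Computing each output sample:
(x ⊛ y)[0] = -1
(x ⊛ y)[1] = 3
(x ⊛ y)[2] = 0

x ⊛ y = [-1, 3, 0]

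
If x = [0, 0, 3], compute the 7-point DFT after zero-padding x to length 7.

Original 3-point DFT: [3, -1.5000+2.5981i, -1.5000-2.5981i]
Zero-padded 7-point DFT provides frequency interpolation.

DFT_7([x, 0, ...]) = [3, -0.6676-2.9248i, -2.7029+1.3017i, 1.8705+2.3455i, 1.8705-2.3455i, -2.7029-1.3017i, -0.6676+2.9248i]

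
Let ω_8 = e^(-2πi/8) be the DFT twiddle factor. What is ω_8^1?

ω_8^1 = e^(-2πi·1/8)
= cos(-2π·1/8) + i·sin(-2π·1/8)
= cos(-2π/8) + i·sin(-2π/8)

ω_8^1 = cos(-2π/8) + i·sin(-2π/8) = 0.7071-0.7071i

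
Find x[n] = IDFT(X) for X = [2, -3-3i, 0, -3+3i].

x[n] = (1/4) Σ(k=0 to 3) X[k] · e^(2πikn/4)

Computing each x[n]:
x[0] = -1
x[1] = 2
x[2] = 2
x[3] = -1

x = [-1, 2, 2, -1]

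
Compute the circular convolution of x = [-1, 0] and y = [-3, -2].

(x ⊛ y)[n] = Σ(m=0 to 1) x[m] · y[(n-m) mod 2]

Computing each output sample:
(x ⊛ y)[0] = 3
(x ⊛ y)[1] = 2

x ⊛ y = [3, 2]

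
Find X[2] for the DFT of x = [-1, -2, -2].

X[2] = Σ(n=0 to 2) x[n] · ω_3^(2n) where ω_3 = e^(-2πi/3)
= (-1)·ω_3^0 + (-2)·ω_3^2 + (-2)·ω_3^4

X[2] = 1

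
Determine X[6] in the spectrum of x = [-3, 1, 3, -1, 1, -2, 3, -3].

X[6] = Σ(n=0 to 7) x[n] · ω_8^(6n) where ω_8 = e^(-2πi/8)
= (-3)·ω_8^0 + (1)·ω_8^6 + (3)·ω_8^12 + (-1)·ω_8^18 + (1)·ω_8^24 + (-2)·ω_8^30 + (3)·ω_8^36 + (-3)·ω_8^42

X[6] = -8+3i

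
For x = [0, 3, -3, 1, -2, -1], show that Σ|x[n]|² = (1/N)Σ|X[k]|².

Time domain:
Σ|x[n]|² = |0|² + |3|² + |-3|² + |1|² + |-2|² + |-1|² = 24.0000

Frequency domain:
(1/6)Σ|X[k]|² = (1/6)(|-2|² + |2.5000-2.5981i|² + |2.5000-4.3301i|² + |-8|² + |2.5000+4.3301i|² + |2.5000+2.5981i|²) = (1/6)·144.0000 = 24.0000

Both sides agree, confirming Parseval's theorem.

Σ|x[n]|² = (1/N)Σ|X[k]|² = 24.0000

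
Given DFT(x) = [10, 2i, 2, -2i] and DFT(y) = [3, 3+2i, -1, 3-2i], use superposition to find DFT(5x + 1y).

By linearity: DFT(5x + 1y) = 5·DFT(x) + 1·DFT(y)
= 5·[10, 2i, 2, -2i] + 1·[3, 3+2i, -1, 3-2i]

Computing element-wise:
Z[0] = 5·(10) + 1·(3) = 53
Z[1] = 5·(2i) + 1·(3+2i) = 3+12i
Z[2] = 5·(2) + 1·(-1) = 9
Z[3] = 5·(-2i) + 1·(3-2i) = 3-12i

DFT(5x + 1y) = 5·X + 1·Y = [53, 3+12i, 9, 3-12i]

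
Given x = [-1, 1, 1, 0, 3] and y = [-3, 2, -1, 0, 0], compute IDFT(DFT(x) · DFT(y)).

(x ⊛ y)[n] = Σ(m=0 to 4) x[m] · y[(n-m) mod 5]

Computing each output sample:
(x ⊛ y)[0] = 9
(x ⊛ y)[1] = -8
(x ⊛ y)[2] = 0
(x ⊛ y)[3] = 1
(x ⊛ y)[4] = -10

x ⊛ y = [9, -8, 0, 1, -10]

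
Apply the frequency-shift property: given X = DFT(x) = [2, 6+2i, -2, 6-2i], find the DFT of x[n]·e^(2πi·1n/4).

Modulation property: DFT(ω_4^(-1n)·x[n]) = X[(k-1) mod 4], so circularly shift X by 1 positions.

X[k-1] = [6-2i, 2, 6+2i, -2]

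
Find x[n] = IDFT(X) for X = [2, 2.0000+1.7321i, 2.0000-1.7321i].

x[n] = (1/3) Σ(k=0 to 2) X[k] · e^(2πikn/3)

Computing each x[n]:
x[0] = 2
x[1] = -1
x[2] = 1

x = [2, -1, 1]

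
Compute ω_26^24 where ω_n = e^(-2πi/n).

ω_26^24 = e^(-2πi·24/26)
= cos(-2π·24/26) + i·sin(-2π·24/26)
= cos(-48π/26) + i·sin(-48π/26)

ω_26^24 = cos(-48π/26) + i·sin(-48π/26) = 0.8855+0.4647i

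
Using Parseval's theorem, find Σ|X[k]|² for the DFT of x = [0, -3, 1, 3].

Parseval: Σ|x[n]|² = (1/N)Σ|X[k]|², so Σ|X[k]|² = N·Σ|x[n]|² = 4·19.0000

Σ|X[k]|² = N·Σ|x[n]|² = 4·19.0000 = 76.0000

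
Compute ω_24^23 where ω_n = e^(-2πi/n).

ω_24^23 = e^(-2πi·23/24)
= cos(-2π·23/24) + i·sin(-2π·23/24)
= cos(-46π/24) + i·sin(-46π/24)

ω_24^23 = cos(-46π/24) + i·sin(-46π/24) = 0.9659+0.2588i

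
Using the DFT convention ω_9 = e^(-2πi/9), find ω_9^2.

ω_9^2 = e^(-2πi·2/9)
= cos(-2π·2/9) + i·sin(-2π·2/9)
= cos(-4π/9) + i·sin(-4π/9)

ω_9^2 = cos(-4π/9) + i·sin(-4π/9) = 0.1736-0.9848i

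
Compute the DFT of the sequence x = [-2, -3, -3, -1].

X[k] = Σ(n=0 to 3) x[n] · ω_4^(nk)
where ω_4 = e^(-2πi/4)

Computing each X[k]:
X[0] = -9
X[1] = 1+2i
X[2] = -1
X[3] = 1-2i

X = [-9, 1+2i, -1, 1-2i]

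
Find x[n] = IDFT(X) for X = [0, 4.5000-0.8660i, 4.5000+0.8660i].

x[n] = (1/3) Σ(k=0 to 2) X[k] · e^(2πikn/3)

Computing each x[n]:
x[0] = 3
x[1] = -1
x[2] = -2

x = [3, -1, -2]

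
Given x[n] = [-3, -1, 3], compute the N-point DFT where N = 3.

X[k] = Σ(n=0 to 2) x[n] · ω_3^(nk)
where ω_3 = e^(-2πi/3)

Computing each X[k]:
X[0] = -1
X[1] = -4.0000+3.4641i
X[2] = -4.0000-3.4641i

X = [-1, -4.0000+3.4641i, -4.0000-3.4641i]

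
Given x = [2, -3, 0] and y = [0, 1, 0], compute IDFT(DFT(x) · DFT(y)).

(x ⊛ y)[n] = Σ(m=0 to 2) x[m] · y[(n-m) mod 3]

Computing each output sample:
(x ⊛ y)[0] = 0
(x ⊛ y)[1] = 2
(x ⊛ y)[2] = -3

x ⊛ y = [0, 2, -3]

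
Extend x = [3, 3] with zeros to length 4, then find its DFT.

Original 2-point DFT: [6, 0]
Zero-padded 4-point DFT provides frequency interpolation.

DFT_4([x, 0, ...]) = [6, 3-3i, 0, 3+3i]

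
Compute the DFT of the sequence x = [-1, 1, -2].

X[k] = Σ(n=0 to 2) x[n] · ω_3^(nk)
where ω_3 = e^(-2πi/3)

Computing each X[k]:
X[0] = -2
X[1] = -0.5000-2.5981i
X[2] = -0.5000+2.5981i

X = [-2, -0.5000-2.5981i, -0.5000+2.5981i]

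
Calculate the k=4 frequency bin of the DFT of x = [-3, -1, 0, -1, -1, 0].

X[4] = Σ(n=0 to 5) x[n] · ω_6^(4n) where ω_6 = e^(-2πi/6)
= (-3)·ω_6^0 + (-1)·ω_6^4 + (0)·ω_6^8 + (-1)·ω_6^12 + (-1)·ω_6^16 + (0)·ω_6^20

X[4] = -3.0000-1.7321i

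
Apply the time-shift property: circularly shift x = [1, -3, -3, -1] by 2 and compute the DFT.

Time shift by 2: X_shifted[k] = ω_4^(2k) · X[k]
Shifted x = [-3, -1, 1, -3]

DFT(x[n-2]) = [-6, -4-2i, 2, -4+2i]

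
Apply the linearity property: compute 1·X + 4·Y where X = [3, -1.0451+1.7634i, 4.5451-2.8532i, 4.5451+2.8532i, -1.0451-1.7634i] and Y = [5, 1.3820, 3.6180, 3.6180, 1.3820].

By linearity: DFT(1x + 4y) = 1·DFT(x) + 4·DFT(y)
= 1·[3, -1.0451+1.7634i, 4.5451-2.8532i, 4.5451+2.8532i, -1.0451-1.7634i] + 4·[5, 1.3820, 3.6180, 3.6180, 1.3820]

Computing element-wise:
Z[0] = 1·(3) + 4·(5) = 23
Z[1] = 1·(-1.0451+1.7634i) + 4·(1.3820) = 4.4829+1.7634i
Z[2] = 1·(4.5451-2.8532i) + 4·(3.6180) = 19.0171-2.8532i
Z[3] = 1·(4.5451+2.8532i) + 4·(3.6180) = 19.0171+2.8532i
Z[4] = 1·(-1.0451-1.7634i) + 4·(1.3820) = 4.4829-1.7634i

DFT(1x + 4y) = 1·X + 4·Y = [23, 4.4829+1.7634i, 19.0171-2.8532i, 19.0171+2.8532i, 4.4829-1.7634i]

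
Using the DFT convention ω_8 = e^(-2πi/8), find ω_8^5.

ω_8^5 = e^(-2πi·5/8)
= cos(-2π·5/8) + i·sin(-2π·5/8)
= cos(-10π/8) + i·sin(-10π/8)

ω_8^5 = cos(-10π/8) + i·sin(-10π/8) = -0.7071+0.7071i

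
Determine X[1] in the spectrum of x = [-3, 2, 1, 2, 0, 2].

X[1] = Σ(n=0 to 5) x[n] · ω_6^(1n) where ω_6 = e^(-2πi/6)
= (-3)·ω_6^0 + (2)·ω_6^1 + (1)·ω_6^2 + (2)·ω_6^3 + (0)·ω_6^4 + (2)·ω_6^5

X[1] = -3.5000-0.8660i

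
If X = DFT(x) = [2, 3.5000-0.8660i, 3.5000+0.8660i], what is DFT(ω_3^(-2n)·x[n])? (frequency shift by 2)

Modulation property: DFT(ω_3^(-2n)·x[n]) = X[(k-2) mod 3], so circularly shift X by 2 positions.

X[k-2] = [3.5000-0.8660i, 3.5000+0.8660i, 2]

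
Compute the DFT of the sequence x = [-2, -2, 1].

X[k] = Σ(n=0 to 2) x[n] · ω_3^(nk)
where ω_3 = e^(-2πi/3)

Computing each X[k]:
X[0] = -3
X[1] = -1.5000+2.5981i
X[2] = -1.5000-2.5981i

X = [-3, -1.5000+2.5981i, -1.5000-2.5981i]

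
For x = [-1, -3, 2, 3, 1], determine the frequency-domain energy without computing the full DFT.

Parseval: Σ|x[n]|² = (1/N)Σ|X[k]|², so Σ|X[k]|² = N·Σ|x[n]|² = 5·24.0000

Σ|X[k]|² = N·Σ|x[n]|² = 5·24.0000 = 120.0000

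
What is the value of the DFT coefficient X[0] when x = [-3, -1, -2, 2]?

X[0] = Σ(n=0 to 3) x[n] · ω_4^0 = Σ x[n]
= (-3) + (-1) + (-2) + (2)

X[0] = -4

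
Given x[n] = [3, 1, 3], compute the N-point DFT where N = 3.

X[k] = Σ(n=0 to 2) x[n] · ω_3^(nk)
where ω_3 = e^(-2πi/3)

Computing each X[k]:
X[0] = 7
X[1] = 1.0000+1.7321i
X[2] = 1.0000-1.7321i

X = [7, 1.0000+1.7321i, 1.0000-1.7321i]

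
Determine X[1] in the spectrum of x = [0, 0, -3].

X[1] = Σ(n=0 to 2) x[n] · ω_3^(1n) where ω_3 = e^(-2πi/3)
= (0)·ω_3^0 + (0)·ω_3^1 + (-3)·ω_3^2

X[1] = 1.5000-2.5981i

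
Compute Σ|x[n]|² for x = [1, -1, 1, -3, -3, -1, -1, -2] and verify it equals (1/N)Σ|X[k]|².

Time domain:
Σ|x[n]|² = |1|² + |-1|² + |1|² + |-3|² + |-3|² + |-1|² + |-1|² + |-2|² = 27.0000

Frequency domain:
(1/8)Σ|X[k]|² = (1/8)(|-9|² + |4.7071-1.2929i|² + |-2-3i|² + |3.2929+2.7071i|² + |5|² + |3.2929-2.7071i|² + |-2+3i|² + |4.7071+1.2929i|²) = (1/8)·216.0000 = 27.0000

Both sides agree, confirming Parseval's theorem.

Σ|x[n]|² = (1/N)Σ|X[k]|² = 27.0000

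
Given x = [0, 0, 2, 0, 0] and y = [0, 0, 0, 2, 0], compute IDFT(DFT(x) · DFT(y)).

(x ⊛ y)[n] = Σ(m=0 to 4) x[m] · y[(n-m) mod 5]

Computing each output sample:
(x ⊛ y)[0] = 4
(x ⊛ y)[1] = 0
(x ⊛ y)[2] = 0
(x ⊛ y)[3] = 0
(x ⊛ y)[4] = 0

x ⊛ y = [4, 0, 0, 0, 0]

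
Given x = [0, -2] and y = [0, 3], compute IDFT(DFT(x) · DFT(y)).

(x ⊛ y)[n] = Σ(m=0 to 1) x[m] · y[(n-m) mod 2]

Computing each output sample:
(x ⊛ y)[0] = -6
(x ⊛ y)[1] = 0

x ⊛ y = [-6, 0]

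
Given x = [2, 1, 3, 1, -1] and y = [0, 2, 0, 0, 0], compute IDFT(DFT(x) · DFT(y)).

(x ⊛ y)[n] = Σ(m=0 to 4) x[m] · y[(n-m) mod 5]

Computing each output sample:
(x ⊛ y)[0] = -2
(x ⊛ y)[1] = 4
(x ⊛ y)[2] = 2
(x ⊛ y)[3] = 6
(x ⊛ y)[4] = 2

x ⊛ y = [-2, 4, 2, 6, 2]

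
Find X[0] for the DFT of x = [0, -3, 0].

X[0] = Σ(n=0 to 2) x[n] · ω_3^0 = Σ x[n]
= (0) + (-3) + (0)

X[0] = -3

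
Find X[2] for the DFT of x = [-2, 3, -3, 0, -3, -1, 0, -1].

X[2] = Σ(n=0 to 7) x[n] · ω_8^(2n) where ω_8 = e^(-2πi/8)
= (-2)·ω_8^0 + (3)·ω_8^2 + (-3)·ω_8^4 + (0)·ω_8^6 + (-3)·ω_8^8 + (-1)·ω_8^10 + (0)·ω_8^12 + (-1)·ω_8^14

X[2] = -2-3i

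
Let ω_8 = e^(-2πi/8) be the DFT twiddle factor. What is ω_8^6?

ω_8^6 = e^(-2πi·6/8)
= cos(-2π·6/8) + i·sin(-2π·6/8)
= cos(-12π/8) + i·sin(-12π/8)

ω_8^6 = cos(-12π/8) + i·sin(-12π/8) = 1i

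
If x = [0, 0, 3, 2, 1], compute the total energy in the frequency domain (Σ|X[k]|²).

Parseval: Σ|x[n]|² = (1/N)Σ|X[k]|², so Σ|X[k]|² = N·Σ|x[n]|² = 5·14.0000

Σ|X[k]|² = N·Σ|x[n]|² = 5·14.0000 = 70.0000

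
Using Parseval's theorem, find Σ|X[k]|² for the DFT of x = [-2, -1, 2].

Parseval: Σ|x[n]|² = (1/N)Σ|X[k]|², so Σ|X[k]|² = N·Σ|x[n]|² = 3·9.0000

Σ|X[k]|² = N·Σ|x[n]|² = 3·9.0000 = 27.0000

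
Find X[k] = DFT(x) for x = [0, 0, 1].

X[k] = Σ(n=0 to 2) x[n] · ω_3^(nk)
where ω_3 = e^(-2πi/3)

Computing each X[k]:
X[0] = 1
X[1] = -0.5000+0.8660i
X[2] = -0.5000-0.8660i

X = [1, -0.5000+0.8660i, -0.5000-0.8660i]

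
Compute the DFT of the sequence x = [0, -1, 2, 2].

X[k] = Σ(n=0 to 3) x[n] · ω_4^(nk)
where ω_4 = e^(-2πi/4)

Computing each X[k]:
X[0] = 3
X[1] = -2+3i
X[2] = 1
X[3] = -2-3i

X = [3, -2+3i, 1, -2-3i]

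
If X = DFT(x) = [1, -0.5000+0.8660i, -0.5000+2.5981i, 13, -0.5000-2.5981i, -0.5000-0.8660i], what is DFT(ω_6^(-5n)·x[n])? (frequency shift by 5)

Modulation property: DFT(ω_6^(-5n)·x[n]) = X[(k-5) mod 6], so circularly shift X by 5 positions.

X[k-5] = [-0.5000+0.8660i, -0.5000+2.5981i, 13, -0.5000-2.5981i, -0.5000-0.8660i, 1]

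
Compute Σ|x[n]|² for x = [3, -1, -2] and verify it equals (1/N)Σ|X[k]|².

Time domain:
Σ|x[n]|² = |3|² + |-1|² + |-2|² = 14.0000

Frequency domain:
(1/3)Σ|X[k]|² = (1/3)(|0|² + |4.5000-0.8660i|² + |4.5000+0.8660i|²) = (1/3)·42.0000 = 14.0000

Both sides agree, confirming Parseval's theorem.

Σ|x[n]|² = (1/N)Σ|X[k]|² = 14.0000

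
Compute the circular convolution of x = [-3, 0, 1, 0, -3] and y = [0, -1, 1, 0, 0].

(x ⊛ y)[n] = Σ(m=0 to 4) x[m] · y[(n-m) mod 5]

Computing each output sample:
(x ⊛ y)[0] = 3
(x ⊛ y)[1] = 0
(x ⊛ y)[2] = -3
(x ⊛ y)[3] = -1
(x ⊛ y)[4] = 1

x ⊛ y = [3, 0, -3, -1, 1]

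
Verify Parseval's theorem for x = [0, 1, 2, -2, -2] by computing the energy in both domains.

Time domain:
Σ|x[n]|² = |0|² + |1|² + |2|² + |-2|² + |-2|² = 13.0000

Frequency domain:
(1/5)Σ|X[k]|² = (1/5)(|-1|² + |-0.3090-5.2043i|² + |0.8090+2.0409i|² + |0.8090-2.0409i|² + |-0.3090+5.2043i|²) = (1/5)·65.0000 = 13.0000

Both sides agree, confirming Parseval's theorem.

Σ|x[n]|² = (1/N)Σ|X[k]|² = 13.0000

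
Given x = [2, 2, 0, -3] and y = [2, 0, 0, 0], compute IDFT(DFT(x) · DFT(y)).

(x ⊛ y)[n] = Σ(m=0 to 3) x[m] · y[(n-m) mod 4]

Computing each output sample:
(x ⊛ y)[0] = 4
(x ⊛ y)[1] = 4
(x ⊛ y)[2] = 0
(x ⊛ y)[3] = -6

x ⊛ y = [4, 4, 0, -6]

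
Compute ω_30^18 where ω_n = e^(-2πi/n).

ω_30^18 = e^(-2πi·18/30)
= cos(-2π·18/30) + i·sin(-2π·18/30)
= cos(-36π/30) + i·sin(-36π/30)

ω_30^18 = cos(-36π/30) + i·sin(-36π/30) = -0.8090+0.5878i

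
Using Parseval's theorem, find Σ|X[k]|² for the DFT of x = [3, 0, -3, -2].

Parseval: Σ|x[n]|² = (1/N)Σ|X[k]|², so Σ|X[k]|² = N·Σ|x[n]|² = 4·22.0000

Σ|X[k]|² = N·Σ|x[n]|² = 4·22.0000 = 88.0000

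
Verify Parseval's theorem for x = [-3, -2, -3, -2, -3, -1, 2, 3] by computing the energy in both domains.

Time domain:
Σ|x[n]|² = |-3|² + |-2|² + |-3|² + |-2|² + |-3|² + |-1|² + |2|² + |3|² = 49.0000

Frequency domain:
(1/8)Σ|X[k]|² = (1/8)(|-9|² + |2.8284+9.2426i|² + |-5+4i|² + |-2.8284-0.7574i|² + |-5|² + |-2.8284+0.7574i|² + |-5-4i|² + |2.8284-9.2426i|²) = (1/8)·392.0000 = 49.0000

Both sides agree, confirming Parseval's theorem.

Σ|x[n]|² = (1/N)Σ|X[k]|² = 49.0000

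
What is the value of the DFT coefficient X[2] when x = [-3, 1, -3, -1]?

X[2] = Σ(n=0 to 3) x[n] · ω_4^(2n) where ω_4 = e^(-2πi/4)
= (-3)·ω_4^0 + (1)·ω_4^2 + (-3)·ω_4^4 + (-1)·ω_4^6

X[2] = -6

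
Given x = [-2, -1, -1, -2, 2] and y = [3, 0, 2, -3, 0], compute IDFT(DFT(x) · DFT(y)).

(x ⊛ y)[n] = Σ(m=0 to 4) x[m] · y[(n-m) mod 5]

Computing each output sample:
(x ⊛ y)[0] = -7
(x ⊛ y)[1] = 7
(x ⊛ y)[2] = -13
(x ⊛ y)[3] = -2
(x ⊛ y)[4] = 7

x ⊛ y = [-7, 7, -13, -2, 7]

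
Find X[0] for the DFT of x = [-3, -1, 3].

X[0] = Σ(n=0 to 2) x[n] · ω_3^0 = Σ x[n]
= (-3) + (-1) + (3)

X[0] = -1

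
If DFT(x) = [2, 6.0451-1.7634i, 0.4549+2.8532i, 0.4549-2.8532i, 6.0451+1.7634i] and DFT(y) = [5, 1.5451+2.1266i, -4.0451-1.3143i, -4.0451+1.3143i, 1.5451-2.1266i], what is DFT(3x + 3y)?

By linearity: DFT(3x + 3y) = 3·DFT(x) + 3·DFT(y)
= 3·[2, 6.0451-1.7634i, 0.4549+2.8532i, 0.4549-2.8532i, 6.0451+1.7634i] + 3·[5, 1.5451+2.1266i, -4.0451-1.3143i, -4.0451+1.3143i, 1.5451-2.1266i]

Computing element-wise:
Z[0] = 3·(2) + 3·(5) = 21
Z[1] = 3·(6.0451-1.7634i) + 3·(1.5451+2.1266i) = 22.7706+1.0896i
Z[2] = 3·(0.4549+2.8532i) + 3·(-4.0451-1.3143i) = -10.7706+4.6167i
Z[3] = 3·(0.4549-2.8532i) + 3·(-4.0451+1.3143i) = -10.7706-4.6167i
Z[4] = 3·(6.0451+1.7634i) + 3·(1.5451-2.1266i) = 22.7706-1.0896i

DFT(3x + 3y) = 3·X + 3·Y = [21, 22.7706+1.0896i, -10.7706+4.6167i, -10.7706-4.6167i, 22.7706-1.0896i]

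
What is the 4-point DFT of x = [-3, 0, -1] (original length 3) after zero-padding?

Original 3-point DFT: [-4, -2.5000-0.8660i, -2.5000+0.8660i]
Zero-padded 4-point DFT provides frequency interpolation.

DFT_4([x, 0, ...]) = [-4, -2, -4, -2]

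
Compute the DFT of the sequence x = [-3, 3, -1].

X[k] = Σ(n=0 to 2) x[n] · ω_3^(nk)
where ω_3 = e^(-2πi/3)

Computing each X[k]:
X[0] = -1
X[1] = -4.0000-3.4641i
X[2] = -4.0000+3.4641i

X = [-1, -4.0000-3.4641i, -4.0000+3.4641i]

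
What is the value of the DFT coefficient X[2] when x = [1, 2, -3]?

X[2] = Σ(n=0 to 2) x[n] · ω_3^(2n) where ω_3 = e^(-2πi/3)
= (1)·ω_3^0 + (2)·ω_3^2 + (-3)·ω_3^4

X[2] = 1.5000+4.3301i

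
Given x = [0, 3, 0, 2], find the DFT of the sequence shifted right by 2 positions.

Time shift by 2: X_shifted[k] = ω_4^(2k) · X[k]
Shifted x = [0, 2, 0, 3]

DFT(x[n-2]) = [5, 1i, -5, -1i]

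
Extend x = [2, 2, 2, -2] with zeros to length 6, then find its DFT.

Original 4-point DFT: [4, -4i, 4, 4i]
Zero-padded 6-point DFT provides frequency interpolation.

DFT_6([x, 0, ...]) = [4, 4.0000-3.4641i, -2, 4, -2, 4.0000+3.4641i]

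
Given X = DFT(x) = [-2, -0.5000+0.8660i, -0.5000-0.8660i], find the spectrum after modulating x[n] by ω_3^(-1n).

Modulation property: DFT(ω_3^(-1n)·x[n]) = X[(k-1) mod 3], so circularly shift X by 1 positions.

X[k-1] = [-0.5000-0.8660i, -2, -0.5000+0.8660i]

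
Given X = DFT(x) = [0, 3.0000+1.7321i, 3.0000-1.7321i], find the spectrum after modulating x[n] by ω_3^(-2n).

Modulation property: DFT(ω_3^(-2n)·x[n]) = X[(k-2) mod 3], so circularly shift X by 2 positions.

X[k-2] = [3.0000+1.7321i, 3.0000-1.7321i, 0]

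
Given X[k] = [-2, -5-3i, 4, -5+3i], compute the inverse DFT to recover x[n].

x[n] = (1/4) Σ(k=0 to 3) X[k] · e^(2πikn/4)

Computing each x[n]:
x[0] = -2
x[1] = 0
x[2] = 3
x[3] = -3

x = [-2, 0, 3, -3]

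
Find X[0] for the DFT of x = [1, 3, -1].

X[0] = Σ(n=0 to 2) x[n] · ω_3^0 = Σ x[n]
= (1) + (3) + (-1)

X[0] = 3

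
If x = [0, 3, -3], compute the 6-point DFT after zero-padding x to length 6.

Original 3-point DFT: [0, -5.1962i, 5.1962i]
Zero-padded 6-point DFT provides frequency interpolation.

DFT_6([x, 0, ...]) = [0, 3, -5.1962i, -6, 5.1962i, 3]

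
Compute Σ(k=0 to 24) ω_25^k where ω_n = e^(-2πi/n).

Sum of all nth roots of unity equals 0 for n > 1 (geometric series with r ≠ 1).

0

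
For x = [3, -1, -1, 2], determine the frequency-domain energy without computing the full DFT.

Parseval: Σ|x[n]|² = (1/N)Σ|X[k]|², so Σ|X[k]|² = N·Σ|x[n]|² = 4·15.0000

Σ|X[k]|² = N·Σ|x[n]|² = 4·15.0000 = 60.0000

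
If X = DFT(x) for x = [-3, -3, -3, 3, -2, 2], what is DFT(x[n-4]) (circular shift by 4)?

Time shift by 4: X_shifted[k] = ω_6^(4k) · X[k]
Shifted x = [-3, 3, -2, 2, -3, -3]

DFT(x[n-4]) = [-6, -2.5000-6.0622i, 1.5000-4.3301i, -10, 1.5000+4.3301i, -2.5000+6.0622i]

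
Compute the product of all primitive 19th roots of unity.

The primitive 19th roots of unity are ω_19^k for k coprime to 19: k ∈ {1, 2, 3, 4, 5, 6, 7, 8, 9, 10, 11, 12, 13, 14, 15, 16, 17, 18}
Their product equals the constant term of the cyclotomic polynomial Φ_19(x) up to sign.
For n ≥ 3, the product of all primitive nth roots of unity is 1. (For n=1 it is 1; for n=2 it is -1.)

1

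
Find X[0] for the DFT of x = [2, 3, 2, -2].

X[0] = Σ(n=0 to 3) x[n] · ω_4^0 = Σ x[n]
= (2) + (3) + (2) + (-2)

X[0] = 5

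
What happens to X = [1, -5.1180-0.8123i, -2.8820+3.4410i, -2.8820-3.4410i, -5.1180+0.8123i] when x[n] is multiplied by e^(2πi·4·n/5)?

Modulation property: DFT(ω_5^(-4n)·x[n]) = X[(k-4) mod 5], so circularly shift X by 4 positions.

X[k-4] = [-5.1180-0.8123i, -2.8820+3.4410i, -2.8820-3.4410i, -5.1180+0.8123i, 1]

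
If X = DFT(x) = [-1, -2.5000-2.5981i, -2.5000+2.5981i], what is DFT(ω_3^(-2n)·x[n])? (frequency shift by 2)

Modulation property: DFT(ω_3^(-2n)·x[n]) = X[(k-2) mod 3], so circularly shift X by 2 positions.

X[k-2] = [-2.5000-2.5981i, -2.5000+2.5981i, -1]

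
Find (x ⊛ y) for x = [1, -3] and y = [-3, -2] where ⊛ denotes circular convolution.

(x ⊛ y)[n] = Σ(m=0 to 1) x[m] · y[(n-m) mod 2]

Computing each output sample:
(x ⊛ y)[0] = 3
(x ⊛ y)[1] = 7

x ⊛ y = [3, 7]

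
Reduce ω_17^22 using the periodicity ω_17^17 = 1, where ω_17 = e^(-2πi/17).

Since ω_17^17 = 1, powers reduce modulo 17.
22 mod 17 = 5
So ω_17^22 = ω_17^5 = e^(-2πi·5/17)

ω_17^22 = ω_17^5 = -0.2737-0.9618i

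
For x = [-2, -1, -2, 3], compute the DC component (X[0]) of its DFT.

X[0] = Σ(n=0 to 3) x[n] · ω_4^0 = Σ x[n]
= (-2) + (-1) + (-2) + (3)

X[0] = -2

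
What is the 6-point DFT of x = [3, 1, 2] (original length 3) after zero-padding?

Original 3-point DFT: [6, 1.5000+0.8660i, 1.5000-0.8660i]
Zero-padded 6-point DFT provides frequency interpolation.

DFT_6([x, 0, ...]) = [6, 2.5000-2.5981i, 1.5000+0.8660i, 4, 1.5000-0.8660i, 2.5000+2.5981i]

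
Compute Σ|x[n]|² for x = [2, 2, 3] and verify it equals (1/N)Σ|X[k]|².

Time domain:
Σ|x[n]|² = |2|² + |2|² + |3|² = 17.0000

Frequency domain:
(1/3)Σ|X[k]|² = (1/3)(|7|² + |-0.5000+0.8660i|² + |-0.5000-0.8660i|²) = (1/3)·51.0000 = 17.0000

Both sides agree, confirming Parseval's theorem.

Σ|x[n]|² = (1/N)Σ|X[k]|² = 17.0000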